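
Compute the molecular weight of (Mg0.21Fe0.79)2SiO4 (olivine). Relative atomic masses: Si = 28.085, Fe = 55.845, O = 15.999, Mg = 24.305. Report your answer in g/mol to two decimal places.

Mg: 0.42 × 24.305 = 10.2081
Fe: 1.58 × 55.845 = 88.2351
Si: 1 × 28.085 = 28.0850
O: 4 × 15.999 = 63.9960
Summing the contributions gives the formula mass.

190.52 g/mol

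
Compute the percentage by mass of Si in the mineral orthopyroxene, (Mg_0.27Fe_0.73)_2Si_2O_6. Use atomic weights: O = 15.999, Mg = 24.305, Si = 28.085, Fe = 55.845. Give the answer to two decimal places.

22.76 mass %

M((Mg_0.27Fe_0.73)_2Si_2O_6) = 246.822 g/mol.
Si contributes 2 × 28.085 = 56.170 g per mole.
56.170/246.822 = 0.2276 → 22.76%.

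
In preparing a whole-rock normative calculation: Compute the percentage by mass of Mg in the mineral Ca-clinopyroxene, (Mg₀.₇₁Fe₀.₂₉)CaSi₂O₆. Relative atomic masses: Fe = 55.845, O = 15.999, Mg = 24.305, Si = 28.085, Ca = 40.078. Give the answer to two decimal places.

7.65 weight percent

Molar mass of (Mg₀.₇₁Fe₀.₂₉)CaSi₂O₆: 0.71×24.305 + 0.29×55.845 + 1×40.078 + 2×28.085 + 6×15.999 = 225.694 g/mol.
Mass of Mg per formula unit: 0.71 × 24.305 = 17.257 g.
Weight fraction Mg = 17.257 / 225.694 = 0.0765.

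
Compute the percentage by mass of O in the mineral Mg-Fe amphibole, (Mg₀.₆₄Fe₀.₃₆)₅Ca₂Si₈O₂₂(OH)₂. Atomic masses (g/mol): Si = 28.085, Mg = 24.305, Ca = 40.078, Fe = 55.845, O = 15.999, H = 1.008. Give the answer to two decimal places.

44.18 weight percent

M((Mg₀.₆₄Fe₀.₃₆)₅Ca₂Si₈O₂₂(OH)₂) = 869.125 g/mol.
O contributes 24 × 15.999 = 383.976 g per mole.
383.976/869.125 = 0.4418 → 44.18%.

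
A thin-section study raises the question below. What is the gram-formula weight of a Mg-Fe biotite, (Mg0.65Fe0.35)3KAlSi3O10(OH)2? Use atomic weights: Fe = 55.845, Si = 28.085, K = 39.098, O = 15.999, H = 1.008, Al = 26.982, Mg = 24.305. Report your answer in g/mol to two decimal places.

M = 1.95(24.305) + 1.05(55.845) + 1(39.098) + 1(26.982) + 3(28.085) + 12(15.999) + 2(1.008)

450.37 g/mol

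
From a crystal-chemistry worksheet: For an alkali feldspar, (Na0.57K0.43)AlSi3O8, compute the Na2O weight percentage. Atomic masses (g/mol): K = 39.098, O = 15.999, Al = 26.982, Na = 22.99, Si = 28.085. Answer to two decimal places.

Formula mass = 269.145 g/mol.
0.57 Na → 0.2850 mol Na2O per formula unit; M(Na2O) = 61.979, so Na2O mass = 17.664 g.
17.664/269.145 × 100 = 6.56 wt%.

6.56 wt%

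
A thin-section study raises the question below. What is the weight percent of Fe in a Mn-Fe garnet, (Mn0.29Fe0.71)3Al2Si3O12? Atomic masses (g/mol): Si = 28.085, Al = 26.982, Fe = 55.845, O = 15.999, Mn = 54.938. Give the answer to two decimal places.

23.94 weight percent

Molar mass of (Mn0.29Fe0.71)3Al2Si3O12: 0.87*54.938 + 2.13*55.845 + 2*26.982 + 3*28.085 + 12*15.999 = 496.953 g/mol.
Mass of Fe per formula unit: 2.13 × 55.845 = 118.950 g.
Weight fraction Fe = 118.950 / 496.953 = 0.2394.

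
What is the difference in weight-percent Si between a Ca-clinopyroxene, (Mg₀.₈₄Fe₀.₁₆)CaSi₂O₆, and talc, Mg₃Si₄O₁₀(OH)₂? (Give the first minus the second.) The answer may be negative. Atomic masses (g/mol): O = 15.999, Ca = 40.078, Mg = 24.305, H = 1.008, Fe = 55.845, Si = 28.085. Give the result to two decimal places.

-4.27 percentage points

M((Mg₀.₈₄Fe₀.₁₆)CaSi₂O₆) = 221.593 g/mol, so wt% Si = 56.170/221.593 × 100 = 25.35%.
M(Mg₃Si₄O₁₀(OH)₂) = 379.259 g/mol, so wt% Si = 112.340/379.259 × 100 = 29.62%.
25.35 − 29.62 = -4.27 pp.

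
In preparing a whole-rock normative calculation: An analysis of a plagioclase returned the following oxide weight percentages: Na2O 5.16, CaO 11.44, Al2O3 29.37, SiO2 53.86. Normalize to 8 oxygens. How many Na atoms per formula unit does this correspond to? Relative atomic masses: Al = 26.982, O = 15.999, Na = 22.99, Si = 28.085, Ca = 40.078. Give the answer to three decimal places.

0.452 Na apfu

Na2O (M=61.979): mol = 0.08325; Na = 0.16650, O = 0.08325.
CaO (M=56.077): mol = 0.20401; Ca = 0.20401, O = 0.20401.
Al2O3 (M=101.961): mol = 0.28805; Al = 0.57610, O = 0.86415.
SiO2 (M=60.083): mol = 0.89643; Si = 0.89643, O = 1.79286.
ΣO = 2.94427; factor = 8/ΣO = 2.71714.
Na apfu = 0.16650 × 2.71714 = 0.452.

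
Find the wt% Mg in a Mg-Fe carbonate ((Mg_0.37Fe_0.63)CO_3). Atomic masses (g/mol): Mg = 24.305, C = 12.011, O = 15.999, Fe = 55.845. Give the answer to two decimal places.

8.63 weight percent

Molar mass of (Mg_0.37Fe_0.63)CO_3: 0.37*24.305 + 0.63*55.845 + 1*12.011 + 3*15.999 = 104.183 g/mol.
Mass of Mg per formula unit: 0.37 × 24.305 = 8.993 g.
Weight fraction Mg = 8.993 / 104.183 = 0.0863.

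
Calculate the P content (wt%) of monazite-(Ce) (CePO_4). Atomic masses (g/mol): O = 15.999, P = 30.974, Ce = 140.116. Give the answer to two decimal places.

13.18 wt%

Formula mass = 1*140.116 + 1*30.974 + 4*15.999 = 235.086 g/mol, of which 30.974 g is P.
So P makes up 30.974/235.086 = 0.1318 of the mass, i.e. 13.18%.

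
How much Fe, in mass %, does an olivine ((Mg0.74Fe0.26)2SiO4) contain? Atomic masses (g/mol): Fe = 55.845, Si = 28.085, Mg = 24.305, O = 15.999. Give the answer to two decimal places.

18.49 mass %

M((Mg0.74Fe0.26)2SiO4) = 157.092 g/mol.
Fe contributes 0.52 × 55.845 = 29.039 g per mole.
29.039/157.092 = 0.1849 → 18.49%.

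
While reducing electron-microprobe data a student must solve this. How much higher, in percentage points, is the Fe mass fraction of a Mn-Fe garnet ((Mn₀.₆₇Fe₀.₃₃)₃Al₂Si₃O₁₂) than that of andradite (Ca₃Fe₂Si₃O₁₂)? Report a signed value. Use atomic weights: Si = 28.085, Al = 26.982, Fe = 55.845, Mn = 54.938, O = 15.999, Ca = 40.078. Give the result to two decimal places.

-10.83 percentage points

First mineral: 55.287 g Fe in 495.919 g formula = 11.15 wt% Fe.
Second mineral: 111.690 g Fe in 508.167 g formula = 21.98 wt% Fe.
11.15% − 21.98% gives a difference of -10.83 percentage points.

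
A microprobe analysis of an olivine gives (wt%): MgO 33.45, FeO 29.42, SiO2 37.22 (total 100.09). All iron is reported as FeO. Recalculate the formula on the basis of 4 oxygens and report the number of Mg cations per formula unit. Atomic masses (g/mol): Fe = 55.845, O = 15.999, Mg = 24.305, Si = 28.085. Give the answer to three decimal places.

1.339 Mg apfu

33.45 wt% MgO ÷ 40.304 g/mol = 0.82994 mol, giving 0.82994 Mg and 0.82994 O.
29.42 wt% FeO ÷ 71.844 g/mol = 0.40950 mol, giving 0.40950 Fe and 0.40950 O.
37.22 wt% SiO2 ÷ 60.083 g/mol = 0.61948 mol, giving 0.61948 Si and 1.23896 O.
Oxygen sums to 2.47840; scaling by 4/2.47840 = 1.61394 puts the formula on 4 O.
Mg: 0.82994 × 1.61394 = 1.339 atoms per formula unit.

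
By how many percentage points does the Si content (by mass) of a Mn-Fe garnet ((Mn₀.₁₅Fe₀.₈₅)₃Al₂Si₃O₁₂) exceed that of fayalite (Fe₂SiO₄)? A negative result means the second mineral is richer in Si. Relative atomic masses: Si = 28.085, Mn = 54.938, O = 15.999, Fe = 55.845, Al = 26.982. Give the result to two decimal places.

3.16 percentage points

First mineral: 84.255 g Si in 497.334 g formula = 16.94 wt% Si.
Second mineral: 28.085 g Si in 203.771 g formula = 13.78 wt% Si.
16.94% − 13.78% gives a difference of 3.16 percentage points.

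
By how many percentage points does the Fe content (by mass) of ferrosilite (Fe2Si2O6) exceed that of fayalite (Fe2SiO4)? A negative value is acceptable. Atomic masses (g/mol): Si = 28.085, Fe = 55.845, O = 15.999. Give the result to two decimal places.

-12.48 percentage points

First mineral: 111.690 g Fe in 263.854 g formula = 42.33 wt% Fe.
Second mineral: 111.690 g Fe in 203.771 g formula = 54.81 wt% Fe.
42.33% − 54.81% gives a difference of -12.48 percentage points.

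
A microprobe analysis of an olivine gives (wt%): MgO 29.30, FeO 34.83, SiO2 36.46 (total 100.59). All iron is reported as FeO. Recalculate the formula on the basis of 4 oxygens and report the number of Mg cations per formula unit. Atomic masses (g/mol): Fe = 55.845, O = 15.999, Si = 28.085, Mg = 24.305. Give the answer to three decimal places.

1.199 Mg apfu

MgO: 29.30/40.304 = 0.72697 mol → 0.72697 mol Mg, 0.72697 mol O.
FeO: 34.83/71.844 = 0.48480 mol → 0.48480 mol Fe, 0.48480 mol O.
SiO2: 36.46/60.083 = 0.60683 mol → 0.60683 mol Si, 1.21366 mol O.
Total oxygen = 2.42543 mol. Normalization factor = 4/2.42543 = 1.64919.
Mg per 4 O = 0.72697 × 1.64919 = 1.199.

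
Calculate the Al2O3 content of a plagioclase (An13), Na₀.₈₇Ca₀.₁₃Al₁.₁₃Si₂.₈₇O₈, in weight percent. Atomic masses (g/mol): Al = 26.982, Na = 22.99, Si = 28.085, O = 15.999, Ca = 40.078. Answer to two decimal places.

M(Na₀.₈₇Ca₀.₁₃Al₁.₁₃Si₂.₈₇O₈) = 264.297 g/mol; M(Al2O3) = 101.961 g/mol.
Moles Al2O3 per formula unit = 1.13 Al ÷ 2 = 0.5650.
Al2O3 fraction = (0.5650 × 101.961) / 264.297 = 57.608/264.297 = 0.2180.

21.80 wt%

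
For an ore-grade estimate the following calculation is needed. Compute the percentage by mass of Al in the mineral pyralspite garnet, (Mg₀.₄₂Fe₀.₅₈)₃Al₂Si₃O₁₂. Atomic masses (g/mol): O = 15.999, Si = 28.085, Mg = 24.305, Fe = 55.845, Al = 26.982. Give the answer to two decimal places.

Formula mass = 1.26·24.305 + 1.74·55.845 + 2·26.982 + 3·28.085 + 12·15.999 = 458.002 g/mol, of which 53.964 g is Al.
So Al makes up 53.964/458.002 = 0.1178 of the mass, i.e. 11.78%.

11.78 wt%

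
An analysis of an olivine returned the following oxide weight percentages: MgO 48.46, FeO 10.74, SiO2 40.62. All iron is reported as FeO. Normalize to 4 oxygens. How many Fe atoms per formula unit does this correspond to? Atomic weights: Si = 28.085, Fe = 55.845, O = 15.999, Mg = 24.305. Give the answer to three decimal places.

48.46 wt% MgO ÷ 40.304 g/mol = 1.20236 mol, giving 1.20236 Mg and 1.20236 O.
10.74 wt% FeO ÷ 71.844 g/mol = 0.14949 mol, giving 0.14949 Fe and 0.14949 O.
40.62 wt% SiO2 ÷ 60.083 g/mol = 0.67606 mol, giving 0.67606 Si and 1.35212 O.
Oxygen sums to 2.70397; scaling by 4/2.70397 = 1.47931 puts the formula on 4 O.
Fe: 0.14949 × 1.47931 = 0.221 atoms per formula unit.

0.221 Fe apfu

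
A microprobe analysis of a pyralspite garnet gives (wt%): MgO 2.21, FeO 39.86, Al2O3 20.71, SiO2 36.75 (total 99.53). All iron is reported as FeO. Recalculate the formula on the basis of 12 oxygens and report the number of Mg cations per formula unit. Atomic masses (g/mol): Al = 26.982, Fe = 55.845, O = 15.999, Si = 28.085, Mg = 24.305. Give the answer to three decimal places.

0.269 Mg apfu

MgO: 2.21/40.304 = 0.05483 mol → 0.05483 mol Mg, 0.05483 mol O.
FeO: 39.86/71.844 = 0.55481 mol → 0.55481 mol Fe, 0.55481 mol O.
Al2O3: 20.71/101.961 = 0.20312 mol → 0.40624 mol Al, 0.60936 mol O.
SiO2: 36.75/60.083 = 0.61165 mol → 0.61165 mol Si, 1.22330 mol O.
Total oxygen = 2.44230 mol. Normalization factor = 12/2.44230 = 4.91340.
Mg per 12 O = 0.05483 × 4.91340 = 0.269.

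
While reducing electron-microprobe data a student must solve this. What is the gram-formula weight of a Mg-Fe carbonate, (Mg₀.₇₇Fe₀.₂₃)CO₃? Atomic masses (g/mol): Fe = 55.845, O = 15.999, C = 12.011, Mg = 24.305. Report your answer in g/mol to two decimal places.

91.57 g/mol

The formula mass is the sum 0.77×24.305 + 0.23×55.845 + 1×12.011 + 3×15.999.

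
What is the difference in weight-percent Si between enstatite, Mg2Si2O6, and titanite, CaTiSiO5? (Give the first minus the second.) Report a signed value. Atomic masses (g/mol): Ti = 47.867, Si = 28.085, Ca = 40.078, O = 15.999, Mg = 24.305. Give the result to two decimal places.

13.65 percentage points

First mineral: 56.170 g Si in 200.774 g formula = 27.98 wt% Si.
Second mineral: 28.085 g Si in 196.025 g formula = 14.33 wt% Si.
27.98% − 14.33% gives a difference of 13.65 percentage points.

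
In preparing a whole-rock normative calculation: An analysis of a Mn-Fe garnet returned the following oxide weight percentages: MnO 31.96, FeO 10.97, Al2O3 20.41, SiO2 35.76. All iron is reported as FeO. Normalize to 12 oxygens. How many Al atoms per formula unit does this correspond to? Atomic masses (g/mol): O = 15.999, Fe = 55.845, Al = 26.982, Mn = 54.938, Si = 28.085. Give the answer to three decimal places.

2.007 Al apfu

31.96 wt% MnO ÷ 70.937 g/mol = 0.45054 mol, giving 0.45054 Mn and 0.45054 O.
10.97 wt% FeO ÷ 71.844 g/mol = 0.15269 mol, giving 0.15269 Fe and 0.15269 O.
20.41 wt% Al2O3 ÷ 101.961 g/mol = 0.20017 mol, giving 0.40034 Al and 0.60051 O.
35.76 wt% SiO2 ÷ 60.083 g/mol = 0.59518 mol, giving 0.59518 Si and 1.19036 O.
Oxygen sums to 2.39410; scaling by 12/2.39410 = 5.01232 puts the formula on 12 O.
Al: 0.40034 × 5.01232 = 2.007 atoms per formula unit.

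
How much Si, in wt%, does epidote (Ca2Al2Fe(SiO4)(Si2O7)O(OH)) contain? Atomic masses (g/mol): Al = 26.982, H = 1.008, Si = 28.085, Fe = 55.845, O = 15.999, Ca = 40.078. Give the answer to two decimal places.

Molar mass of Ca2Al2Fe(SiO4)(Si2O7)O(OH): 2×40.078 + 2×26.982 + 1×55.845 + 3×28.085 + 13×15.999 + 1×1.008 = 483.215 g/mol.
Mass of Si per formula unit: 3 × 28.085 = 84.255 g.
Weight fraction Si = 84.255 / 483.215 = 0.1744.

17.44 wt%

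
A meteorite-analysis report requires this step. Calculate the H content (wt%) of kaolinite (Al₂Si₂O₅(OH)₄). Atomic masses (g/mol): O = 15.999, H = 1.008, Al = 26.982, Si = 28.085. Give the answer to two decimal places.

1.56 wt%

M(Al₂Si₂O₅(OH)₄) = 258.157 g/mol.
H contributes 4 × 1.008 = 4.032 g per mole.
4.032/258.157 = 0.0156 → 1.56%.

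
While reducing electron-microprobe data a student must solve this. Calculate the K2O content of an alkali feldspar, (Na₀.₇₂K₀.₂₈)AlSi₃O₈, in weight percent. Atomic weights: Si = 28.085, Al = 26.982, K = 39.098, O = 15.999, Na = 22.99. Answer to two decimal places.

Molar mass of (Na₀.₇₂K₀.₂₈)AlSi₃O₈ = 0.72×22.99 + 0.28×39.098 + 1×26.982 + 3×28.085 + 8×15.999 = 266.729 g/mol.
Each formula unit contains 0.28 K, equivalent to 0.28/2 = 0.1400 mol K2O.
M(K2O) = 2×39.098 + 1×15.999 = 94.195 g/mol.
Mass of K2O per formula unit = 0.1400 × 94.195 = 13.187 g.
K2O wt% = 13.187 / 266.729 × 100 = 4.94%.

4.94 wt%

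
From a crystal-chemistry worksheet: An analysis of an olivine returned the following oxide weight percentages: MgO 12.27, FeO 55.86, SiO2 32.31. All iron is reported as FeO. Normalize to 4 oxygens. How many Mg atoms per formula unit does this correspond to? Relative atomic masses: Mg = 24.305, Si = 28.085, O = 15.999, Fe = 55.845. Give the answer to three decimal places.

12.27 wt% MgO ÷ 40.304 g/mol = 0.30444 mol, giving 0.30444 Mg and 0.30444 O.
55.86 wt% FeO ÷ 71.844 g/mol = 0.77752 mol, giving 0.77752 Fe and 0.77752 O.
32.31 wt% SiO2 ÷ 60.083 g/mol = 0.53776 mol, giving 0.53776 Si and 1.07552 O.
Oxygen sums to 2.15748; scaling by 4/2.15748 = 1.85401 puts the formula on 4 O.
Mg: 0.30444 × 1.85401 = 0.564 atoms per formula unit.

0.564 Mg apfu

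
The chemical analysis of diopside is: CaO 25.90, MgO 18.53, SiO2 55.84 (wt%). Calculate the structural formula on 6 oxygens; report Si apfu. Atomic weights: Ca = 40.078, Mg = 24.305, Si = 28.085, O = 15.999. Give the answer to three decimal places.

2.006 Si apfu

CaO (M=56.077): mol = 0.46186; Ca = 0.46186, O = 0.46186.
MgO (M=40.304): mol = 0.45976; Mg = 0.45976, O = 0.45976.
SiO2 (M=60.083): mol = 0.92938; Si = 0.92938, O = 1.85876.
ΣO = 2.78038; factor = 6/ΣO = 2.15798.
Si apfu = 0.92938 × 2.15798 = 2.006.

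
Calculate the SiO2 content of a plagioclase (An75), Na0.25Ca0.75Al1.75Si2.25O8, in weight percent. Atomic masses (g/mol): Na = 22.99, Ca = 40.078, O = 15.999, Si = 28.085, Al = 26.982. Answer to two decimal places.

Formula mass = 274.208 g/mol.
2.25 Si → 2.2500 mol SiO2 per formula unit; M(SiO2) = 60.083, so SiO2 mass = 135.187 g.
135.187/274.208 × 100 = 49.30 wt%.

49.30 wt%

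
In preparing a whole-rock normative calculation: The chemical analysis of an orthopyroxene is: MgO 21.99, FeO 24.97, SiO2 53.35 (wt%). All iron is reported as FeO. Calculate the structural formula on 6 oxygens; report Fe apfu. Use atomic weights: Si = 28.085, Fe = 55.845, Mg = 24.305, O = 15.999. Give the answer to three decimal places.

MgO: 21.99/40.304 = 0.54560 mol → 0.54560 mol Mg, 0.54560 mol O.
FeO: 24.97/71.844 = 0.34756 mol → 0.34756 mol Fe, 0.34756 mol O.
SiO2: 53.35/60.083 = 0.88794 mol → 0.88794 mol Si, 1.77588 mol O.
Total oxygen = 2.66904 mol. Normalization factor = 6/2.66904 = 2.24800.
Fe per 6 O = 0.34756 × 2.24800 = 0.781.

0.781 Fe apfu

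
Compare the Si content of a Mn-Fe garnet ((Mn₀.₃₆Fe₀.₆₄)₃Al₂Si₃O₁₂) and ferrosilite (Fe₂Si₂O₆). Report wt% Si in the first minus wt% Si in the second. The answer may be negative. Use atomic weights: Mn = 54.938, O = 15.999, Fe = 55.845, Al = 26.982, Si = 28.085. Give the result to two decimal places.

-4.33 percentage points

Si in (Mn₀.₃₆Fe₀.₆₄)₃Al₂Si₃O₁₂: molar mass 496.762 g/mol; 3×28.085 = 84.255 g → 16.96 wt%.
Si in Fe₂Si₂O₆: molar mass 263.854 g/mol; 2×28.085 = 56.170 g → 21.29 wt%.
Difference = 16.96 − 21.29 = -4.33 percentage points.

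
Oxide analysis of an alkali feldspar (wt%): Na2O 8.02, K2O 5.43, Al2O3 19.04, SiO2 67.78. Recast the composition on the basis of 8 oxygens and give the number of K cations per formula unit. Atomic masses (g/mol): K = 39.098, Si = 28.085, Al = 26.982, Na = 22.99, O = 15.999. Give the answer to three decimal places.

0.307 K apfu

8.02 wt% Na2O ÷ 61.979 g/mol = 0.12940 mol, giving 0.25880 Na and 0.12940 O.
5.43 wt% K2O ÷ 94.195 g/mol = 0.05765 mol, giving 0.11530 K and 0.05765 O.
19.04 wt% Al2O3 ÷ 101.961 g/mol = 0.18674 mol, giving 0.37348 Al and 0.56022 O.
67.78 wt% SiO2 ÷ 60.083 g/mol = 1.12811 mol, giving 1.12811 Si and 2.25622 O.
Oxygen sums to 3.00349; scaling by 8/3.00349 = 2.66357 puts the formula on 8 O.
K: 0.11530 × 2.66357 = 0.307 atoms per formula unit.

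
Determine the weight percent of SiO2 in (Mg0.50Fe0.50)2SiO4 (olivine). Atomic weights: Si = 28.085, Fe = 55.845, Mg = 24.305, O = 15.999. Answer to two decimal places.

Molar mass of (Mg0.50Fe0.50)2SiO4 = 1×24.305 + 1×55.845 + 1×28.085 + 4×15.999 = 172.231 g/mol.
Each formula unit contains 1 Si, equivalent to 1/1 = 1.0000 mol SiO2.
M(SiO2) = 1×28.085 + 2×15.999 = 60.083 g/mol.
Mass of SiO2 per formula unit = 1.0000 × 60.083 = 60.083 g.
SiO2 wt% = 60.083 / 172.231 × 100 = 34.89%.

34.89 wt%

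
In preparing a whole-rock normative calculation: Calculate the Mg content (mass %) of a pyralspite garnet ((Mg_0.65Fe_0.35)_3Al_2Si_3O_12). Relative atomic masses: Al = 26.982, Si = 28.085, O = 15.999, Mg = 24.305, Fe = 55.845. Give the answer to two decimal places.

10.86 mass %

Molar mass of (Mg_0.65Fe_0.35)_3Al_2Si_3O_12: 1.95·24.305 + 1.05·55.845 + 2·26.982 + 3·28.085 + 12·15.999 = 436.239 g/mol.
Mass of Mg per formula unit: 1.95 × 24.305 = 47.395 g.
Weight fraction Mg = 47.395 / 436.239 = 0.1086.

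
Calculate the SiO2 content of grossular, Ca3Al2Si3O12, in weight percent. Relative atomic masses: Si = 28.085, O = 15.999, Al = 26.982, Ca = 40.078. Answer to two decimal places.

40.02 wt%

Formula mass = 450.441 g/mol.
3 Si → 3.0000 mol SiO2 per formula unit; M(SiO2) = 60.083, so SiO2 mass = 180.249 g.
180.249/450.441 × 100 = 40.02 wt%.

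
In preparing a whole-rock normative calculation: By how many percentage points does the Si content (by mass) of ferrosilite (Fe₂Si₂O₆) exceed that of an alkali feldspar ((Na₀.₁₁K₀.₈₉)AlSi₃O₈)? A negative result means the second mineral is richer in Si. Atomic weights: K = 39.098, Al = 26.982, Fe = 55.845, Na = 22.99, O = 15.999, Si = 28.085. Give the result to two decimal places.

-9.18 percentage points

M(Fe₂Si₂O₆) = 263.854 g/mol, so wt% Si = 56.170/263.854 × 100 = 21.29%.
M((Na₀.₁₁K₀.₈₉)AlSi₃O₈) = 276.555 g/mol, so wt% Si = 84.255/276.555 × 100 = 30.47%.
21.29 − 30.47 = -9.18 pp.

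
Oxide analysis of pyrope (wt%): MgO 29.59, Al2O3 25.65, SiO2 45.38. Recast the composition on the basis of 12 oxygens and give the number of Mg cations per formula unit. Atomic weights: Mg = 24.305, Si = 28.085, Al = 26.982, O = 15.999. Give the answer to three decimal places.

2.937 Mg apfu

MgO (M=40.304): mol = 0.73417; Mg = 0.73417, O = 0.73417.
Al2O3 (M=101.961): mol = 0.25157; Al = 0.50314, O = 0.75471.
SiO2 (M=60.083): mol = 0.75529; Si = 0.75529, O = 1.51058.
ΣO = 2.99946; factor = 12/ΣO = 4.00072.
Mg apfu = 0.73417 × 4.00072 = 2.937.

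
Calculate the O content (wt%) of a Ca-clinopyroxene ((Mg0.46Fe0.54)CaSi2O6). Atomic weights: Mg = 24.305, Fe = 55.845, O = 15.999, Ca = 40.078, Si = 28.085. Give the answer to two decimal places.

Formula mass = 0.46*24.305 + 0.54*55.845 + 1*40.078 + 2*28.085 + 6*15.999 = 233.579 g/mol, of which 95.994 g is O.
So O makes up 95.994/233.579 = 0.4110 of the mass, i.e. 41.10%.

41.10 wt%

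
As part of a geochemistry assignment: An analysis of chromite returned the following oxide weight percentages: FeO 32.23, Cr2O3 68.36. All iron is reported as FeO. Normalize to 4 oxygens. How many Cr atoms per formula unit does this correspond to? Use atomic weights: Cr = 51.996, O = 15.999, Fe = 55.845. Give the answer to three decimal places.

FeO: 32.23/71.844 = 0.44861 mol → 0.44861 mol Fe, 0.44861 mol O.
Cr2O3: 68.36/151.989 = 0.44977 mol → 0.89954 mol Cr, 1.34931 mol O.
Total oxygen = 1.79792 mol. Normalization factor = 4/1.79792 = 2.22479.
Cr per 4 O = 0.89954 × 2.22479 = 2.001.

2.001 Cr apfu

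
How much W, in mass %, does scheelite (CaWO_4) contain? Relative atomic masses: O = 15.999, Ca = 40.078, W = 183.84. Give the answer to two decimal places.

Formula mass = 1*40.078 + 1*183.84 + 4*15.999 = 287.914 g/mol, of which 183.840 g is W.
So W makes up 183.840/287.914 = 0.6385 of the mass, i.e. 63.85%.

63.85 mass %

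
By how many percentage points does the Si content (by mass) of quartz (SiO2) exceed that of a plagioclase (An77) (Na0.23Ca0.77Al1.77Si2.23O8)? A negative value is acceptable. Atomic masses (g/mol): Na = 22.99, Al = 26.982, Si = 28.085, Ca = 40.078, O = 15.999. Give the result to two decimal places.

Si in SiO2: molar mass 60.083 g/mol; 1×28.085 = 28.085 g → 46.74 wt%.
Si in Na0.23Ca0.77Al1.77Si2.23O8: molar mass 274.527 g/mol; 2.23×28.085 = 62.630 g → 22.81 wt%.
Difference = 46.74 − 22.81 = 23.93 percentage points.

23.93 percentage points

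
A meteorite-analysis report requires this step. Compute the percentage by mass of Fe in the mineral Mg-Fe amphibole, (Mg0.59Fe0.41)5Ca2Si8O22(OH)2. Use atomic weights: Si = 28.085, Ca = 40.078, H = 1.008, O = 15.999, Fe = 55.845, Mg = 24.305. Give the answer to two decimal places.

Molar mass of (Mg0.59Fe0.41)5Ca2Si8O22(OH)2: 2.95·24.305 + 2.05·55.845 + 2·40.078 + 8·28.085 + 24·15.999 + 2·1.008 = 877.010 g/mol.
Mass of Fe per formula unit: 2.05 × 55.845 = 114.482 g.
Weight fraction Fe = 114.482 / 877.010 = 0.1305.

13.05 weight percent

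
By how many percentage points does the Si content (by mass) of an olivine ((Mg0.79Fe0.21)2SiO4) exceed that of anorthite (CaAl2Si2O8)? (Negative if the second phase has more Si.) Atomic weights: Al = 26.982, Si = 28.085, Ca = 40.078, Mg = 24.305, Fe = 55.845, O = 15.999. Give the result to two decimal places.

M((Mg0.79Fe0.21)2SiO4) = 153.938 g/mol, so wt% Si = 28.085/153.938 × 100 = 18.24%.
M(CaAl2Si2O8) = 278.204 g/mol, so wt% Si = 56.170/278.204 × 100 = 20.19%.
18.24 − 20.19 = -1.95 pp.

-1.95 percentage points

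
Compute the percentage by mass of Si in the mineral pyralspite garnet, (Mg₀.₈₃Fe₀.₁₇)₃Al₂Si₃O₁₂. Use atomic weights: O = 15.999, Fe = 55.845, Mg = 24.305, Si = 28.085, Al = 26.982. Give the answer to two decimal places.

Molar mass of (Mg₀.₈₃Fe₀.₁₇)₃Al₂Si₃O₁₂: 2.49·24.305 + 0.51·55.845 + 2·26.982 + 3·28.085 + 12·15.999 = 419.207 g/mol.
Mass of Si per formula unit: 3 × 28.085 = 84.255 g.
Weight fraction Si = 84.255 / 419.207 = 0.2010.

20.10 weight percent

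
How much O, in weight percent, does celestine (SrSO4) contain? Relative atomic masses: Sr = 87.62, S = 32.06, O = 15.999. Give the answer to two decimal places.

M(SrSO4) = 183.676 g/mol.
O contributes 4 × 15.999 = 63.996 g per mole.
63.996/183.676 = 0.3484 → 34.84%.

34.84 weight percent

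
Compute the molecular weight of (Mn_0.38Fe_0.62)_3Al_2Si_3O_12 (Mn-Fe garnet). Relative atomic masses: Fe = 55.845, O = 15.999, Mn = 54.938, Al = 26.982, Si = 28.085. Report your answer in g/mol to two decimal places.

496.71 g/mol

The formula mass is the sum 1.14(54.938) + 1.86(55.845) + 2(26.982) + 3(28.085) + 12(15.999).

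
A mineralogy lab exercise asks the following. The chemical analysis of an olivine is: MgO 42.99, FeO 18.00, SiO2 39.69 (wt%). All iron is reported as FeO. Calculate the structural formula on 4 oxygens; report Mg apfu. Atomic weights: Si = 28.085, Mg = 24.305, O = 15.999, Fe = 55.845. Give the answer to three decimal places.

1.617 Mg apfu

MgO (M=40.304): mol = 1.06664; Mg = 1.06664, O = 1.06664.
FeO (M=71.844): mol = 0.25054; Fe = 0.25054, O = 0.25054.
SiO2 (M=60.083): mol = 0.66059; Si = 0.66059, O = 1.32118.
ΣO = 2.63836; factor = 4/ΣO = 1.51609.
Mg apfu = 1.06664 × 1.51609 = 1.617.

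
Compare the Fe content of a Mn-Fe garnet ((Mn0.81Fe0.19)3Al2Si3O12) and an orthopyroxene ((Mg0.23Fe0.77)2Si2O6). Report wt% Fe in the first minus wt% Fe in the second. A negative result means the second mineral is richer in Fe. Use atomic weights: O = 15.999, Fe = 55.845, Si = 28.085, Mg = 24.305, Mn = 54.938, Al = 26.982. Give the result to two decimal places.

-28.07 percentage points

Fe in (Mn0.81Fe0.19)3Al2Si3O12: molar mass 495.538 g/mol; 0.57×55.845 = 31.832 g → 6.42 wt%.
Fe in (Mg0.23Fe0.77)2Si2O6: molar mass 249.346 g/mol; 1.54×55.845 = 86.001 g → 34.49 wt%.
Difference = 6.42 − 34.49 = -28.07 percentage points.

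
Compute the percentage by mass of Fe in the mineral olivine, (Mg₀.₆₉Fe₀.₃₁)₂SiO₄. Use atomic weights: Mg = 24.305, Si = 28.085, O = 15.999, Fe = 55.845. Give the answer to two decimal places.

21.61 mass %

Formula mass = 1.38*24.305 + 0.62*55.845 + 1*28.085 + 4*15.999 = 160.246 g/mol, of which 34.624 g is Fe.
So Fe makes up 34.624/160.246 = 0.2161 of the mass, i.e. 21.61%.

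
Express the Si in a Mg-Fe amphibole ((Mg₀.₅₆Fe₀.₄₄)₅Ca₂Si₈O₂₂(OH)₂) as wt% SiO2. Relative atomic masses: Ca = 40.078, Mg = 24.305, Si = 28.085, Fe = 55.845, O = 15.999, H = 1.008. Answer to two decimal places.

M((Mg₀.₅₆Fe₀.₄₄)₅Ca₂Si₈O₂₂(OH)₂) = 881.741 g/mol; M(SiO2) = 60.083 g/mol.
Moles SiO2 per formula unit = 8 Si ÷ 1 = 8.0000.
SiO2 fraction = (8.0000 × 60.083) / 881.741 = 480.664/881.741 = 0.5451.

54.51 wt%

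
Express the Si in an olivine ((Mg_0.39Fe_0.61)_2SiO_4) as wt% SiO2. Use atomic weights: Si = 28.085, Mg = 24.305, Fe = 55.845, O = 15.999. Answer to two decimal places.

33.53 wt%

Formula mass = 179.170 g/mol.
1 Si → 1.0000 mol SiO2 per formula unit; M(SiO2) = 60.083, so SiO2 mass = 60.083 g.
60.083/179.170 × 100 = 33.53 wt%.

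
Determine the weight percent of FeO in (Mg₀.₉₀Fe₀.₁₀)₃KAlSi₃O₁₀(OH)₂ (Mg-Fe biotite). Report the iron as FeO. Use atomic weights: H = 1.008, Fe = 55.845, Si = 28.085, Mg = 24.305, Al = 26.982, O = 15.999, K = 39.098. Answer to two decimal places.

Formula mass = 426.716 g/mol.
0.30 Fe → 0.3000 mol FeO per formula unit; M(FeO) = 71.844, so FeO mass = 21.553 g.
21.553/426.716 × 100 = 5.05 wt%.

5.05 wt%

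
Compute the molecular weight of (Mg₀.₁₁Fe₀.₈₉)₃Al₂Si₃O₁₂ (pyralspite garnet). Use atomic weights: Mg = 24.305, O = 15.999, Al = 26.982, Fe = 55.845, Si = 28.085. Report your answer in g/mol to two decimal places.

M = 0.33(24.305) + 2.67(55.845) + 2(26.982) + 3(28.085) + 12(15.999)

487.33 g/mol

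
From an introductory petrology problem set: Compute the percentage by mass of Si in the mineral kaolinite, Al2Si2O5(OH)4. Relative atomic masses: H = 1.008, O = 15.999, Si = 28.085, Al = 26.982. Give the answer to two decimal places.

21.76 wt%

Formula mass = 2×26.982 + 2×28.085 + 9×15.999 + 4×1.008 = 258.157 g/mol, of which 56.170 g is Si.
So Si makes up 56.170/258.157 = 0.2176 of the mass, i.e. 21.76%.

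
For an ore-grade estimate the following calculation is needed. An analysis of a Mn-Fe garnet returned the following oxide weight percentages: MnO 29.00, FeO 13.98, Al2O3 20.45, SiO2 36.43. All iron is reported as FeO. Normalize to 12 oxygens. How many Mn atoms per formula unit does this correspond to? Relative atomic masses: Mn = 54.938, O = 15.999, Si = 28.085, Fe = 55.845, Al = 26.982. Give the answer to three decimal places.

2.029 Mn apfu

MnO (M=70.937): mol = 0.40881; Mn = 0.40881, O = 0.40881.
FeO (M=71.844): mol = 0.19459; Fe = 0.19459, O = 0.19459.
Al2O3 (M=101.961): mol = 0.20057; Al = 0.40114, O = 0.60171.
SiO2 (M=60.083): mol = 0.60633; Si = 0.60633, O = 1.21266.
ΣO = 2.41777; factor = 12/ΣO = 4.96325.
Mn apfu = 0.40881 × 4.96325 = 2.029.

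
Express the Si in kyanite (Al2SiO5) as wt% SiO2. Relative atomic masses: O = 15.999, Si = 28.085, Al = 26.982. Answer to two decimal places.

Molar mass of Al2SiO5 = 2*26.982 + 1*28.085 + 5*15.999 = 162.044 g/mol.
Each formula unit contains 1 Si, equivalent to 1/1 = 1.0000 mol SiO2.
M(SiO2) = 1×28.085 + 2×15.999 = 60.083 g/mol.
Mass of SiO2 per formula unit = 1.0000 × 60.083 = 60.083 g.
SiO2 wt% = 60.083 / 162.044 × 100 = 37.08%.

37.08 wt%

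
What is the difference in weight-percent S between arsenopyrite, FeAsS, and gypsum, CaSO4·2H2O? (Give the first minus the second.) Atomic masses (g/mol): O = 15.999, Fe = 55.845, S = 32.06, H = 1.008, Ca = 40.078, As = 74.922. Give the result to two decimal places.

First mineral: 32.060 g S in 162.827 g formula = 19.69 wt% S.
Second mineral: 32.060 g S in 172.164 g formula = 18.62 wt% S.
19.69% − 18.62% gives a difference of 1.07 percentage points.

1.07 percentage points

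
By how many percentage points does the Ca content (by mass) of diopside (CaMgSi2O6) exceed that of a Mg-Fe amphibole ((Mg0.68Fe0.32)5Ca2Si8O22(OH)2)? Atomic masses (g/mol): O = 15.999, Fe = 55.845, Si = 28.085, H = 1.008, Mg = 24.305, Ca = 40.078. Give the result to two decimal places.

First mineral: 40.078 g Ca in 216.547 g formula = 18.51 wt% Ca.
Second mineral: 80.156 g Ca in 862.817 g formula = 9.29 wt% Ca.
18.51% − 9.29% gives a difference of 9.22 percentage points.

9.22 percentage points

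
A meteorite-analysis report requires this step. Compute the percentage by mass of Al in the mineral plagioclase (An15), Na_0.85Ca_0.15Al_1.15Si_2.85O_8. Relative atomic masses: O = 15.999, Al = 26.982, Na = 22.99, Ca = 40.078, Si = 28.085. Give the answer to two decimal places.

Formula mass = 0.85·22.99 + 0.15·40.078 + 1.15·26.982 + 2.85·28.085 + 8·15.999 = 264.617 g/mol, of which 31.029 g is Al.
So Al makes up 31.029/264.617 = 0.1173 of the mass, i.e. 11.73%.

11.73 wt%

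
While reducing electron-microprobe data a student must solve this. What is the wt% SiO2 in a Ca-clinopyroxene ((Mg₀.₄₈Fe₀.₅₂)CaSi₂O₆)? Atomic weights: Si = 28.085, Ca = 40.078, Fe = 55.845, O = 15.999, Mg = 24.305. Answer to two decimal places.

M((Mg₀.₄₈Fe₀.₅₂)CaSi₂O₆) = 232.948 g/mol; M(SiO2) = 60.083 g/mol.
Moles SiO2 per formula unit = 2 Si ÷ 1 = 2.0000.
SiO2 fraction = (2.0000 × 60.083) / 232.948 = 120.166/232.948 = 0.5158.

51.58 wt%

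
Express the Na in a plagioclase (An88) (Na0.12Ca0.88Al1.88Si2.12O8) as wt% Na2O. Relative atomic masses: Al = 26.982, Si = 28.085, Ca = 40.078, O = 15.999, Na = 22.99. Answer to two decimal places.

M(Na0.12Ca0.88Al1.88Si2.12O8) = 276.286 g/mol; M(Na2O) = 61.979 g/mol.
Moles Na2O per formula unit = 0.12 Na ÷ 2 = 0.0600.
Na2O fraction = (0.0600 × 61.979) / 276.286 = 3.719/276.286 = 0.0135.

1.35 wt%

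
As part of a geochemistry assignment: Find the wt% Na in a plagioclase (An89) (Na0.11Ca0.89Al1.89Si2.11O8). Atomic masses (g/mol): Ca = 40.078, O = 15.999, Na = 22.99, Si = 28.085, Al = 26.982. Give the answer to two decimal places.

Formula mass = 0.11·22.99 + 0.89·40.078 + 1.89·26.982 + 2.11·28.085 + 8·15.999 = 276.446 g/mol, of which 2.529 g is Na.
So Na makes up 2.529/276.446 = 0.0091 of the mass, i.e. 0.91%.

0.91 weight percent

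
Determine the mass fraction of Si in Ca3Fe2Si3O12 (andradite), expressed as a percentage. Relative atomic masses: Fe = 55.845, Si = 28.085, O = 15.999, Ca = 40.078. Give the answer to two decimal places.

16.58 weight percent

Formula mass = 3×40.078 + 2×55.845 + 3×28.085 + 12×15.999 = 508.167 g/mol, of which 84.255 g is Si.
So Si makes up 84.255/508.167 = 0.1658 of the mass, i.e. 16.58%.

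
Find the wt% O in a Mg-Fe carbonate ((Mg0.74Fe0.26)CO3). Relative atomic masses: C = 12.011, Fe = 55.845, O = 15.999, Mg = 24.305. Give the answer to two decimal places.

Formula mass = 0.74×24.305 + 0.26×55.845 + 1×12.011 + 3×15.999 = 92.513 g/mol, of which 47.997 g is O.
So O makes up 47.997/92.513 = 0.5188 of the mass, i.e. 51.88%.

51.88 wt%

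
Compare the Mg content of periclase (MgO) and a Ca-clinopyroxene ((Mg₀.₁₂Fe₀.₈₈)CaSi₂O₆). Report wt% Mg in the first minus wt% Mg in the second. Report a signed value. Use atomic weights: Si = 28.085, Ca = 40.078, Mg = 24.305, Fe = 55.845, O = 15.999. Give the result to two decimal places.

59.11 percentage points

First mineral: 24.305 g Mg in 40.304 g formula = 60.30 wt% Mg.
Second mineral: 2.917 g Mg in 244.302 g formula = 1.19 wt% Mg.
60.30% − 1.19% gives a difference of 59.11 percentage points.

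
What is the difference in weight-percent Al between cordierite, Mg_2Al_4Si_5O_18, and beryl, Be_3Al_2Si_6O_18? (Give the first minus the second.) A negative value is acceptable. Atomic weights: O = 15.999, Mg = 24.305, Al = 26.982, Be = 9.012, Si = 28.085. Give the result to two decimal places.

Al in Mg_2Al_4Si_5O_18: molar mass 584.945 g/mol; 4×26.982 = 107.928 g → 18.45 wt%.
Al in Be_3Al_2Si_6O_18: molar mass 537.492 g/mol; 2×26.982 = 53.964 g → 10.04 wt%.
Difference = 18.45 − 10.04 = 8.41 percentage points.

8.41 percentage points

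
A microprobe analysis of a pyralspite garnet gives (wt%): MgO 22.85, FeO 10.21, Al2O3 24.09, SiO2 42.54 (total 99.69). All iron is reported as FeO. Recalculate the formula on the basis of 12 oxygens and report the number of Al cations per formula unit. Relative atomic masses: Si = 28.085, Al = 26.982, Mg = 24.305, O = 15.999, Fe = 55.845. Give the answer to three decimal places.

22.85 wt% MgO ÷ 40.304 g/mol = 0.56694 mol, giving 0.56694 Mg and 0.56694 O.
10.21 wt% FeO ÷ 71.844 g/mol = 0.14211 mol, giving 0.14211 Fe and 0.14211 O.
24.09 wt% Al2O3 ÷ 101.961 g/mol = 0.23627 mol, giving 0.47254 Al and 0.70881 O.
42.54 wt% SiO2 ÷ 60.083 g/mol = 0.70802 mol, giving 0.70802 Si and 1.41604 O.
Oxygen sums to 2.83390; scaling by 12/2.83390 = 4.23445 puts the formula on 12 O.
Al: 0.47254 × 4.23445 = 2.001 atoms per formula unit.

2.001 Al apfu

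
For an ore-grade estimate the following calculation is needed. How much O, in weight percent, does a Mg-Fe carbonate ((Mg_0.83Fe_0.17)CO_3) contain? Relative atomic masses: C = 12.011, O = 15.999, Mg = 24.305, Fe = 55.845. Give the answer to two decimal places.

Molar mass of (Mg_0.83Fe_0.17)CO_3: 0.83*24.305 + 0.17*55.845 + 1*12.011 + 3*15.999 = 89.675 g/mol.
Mass of O per formula unit: 3 × 15.999 = 47.997 g.
Weight fraction O = 47.997 / 89.675 = 0.5352.

53.52 weight percent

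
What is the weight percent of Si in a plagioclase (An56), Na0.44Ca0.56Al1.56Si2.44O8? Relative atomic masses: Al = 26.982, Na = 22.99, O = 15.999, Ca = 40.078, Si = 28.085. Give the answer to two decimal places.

M(Na0.44Ca0.56Al1.56Si2.44O8) = 271.171 g/mol.
Si contributes 2.44 × 28.085 = 68.527 g per mole.
68.527/271.171 = 0.2527 → 25.27%.

25.27 wt%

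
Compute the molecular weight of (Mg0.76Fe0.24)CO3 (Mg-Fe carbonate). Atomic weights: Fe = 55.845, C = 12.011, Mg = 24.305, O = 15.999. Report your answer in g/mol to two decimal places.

M = 0.76(24.305) + 0.24(55.845) + 1(12.011) + 3(15.999)

91.88 g/mol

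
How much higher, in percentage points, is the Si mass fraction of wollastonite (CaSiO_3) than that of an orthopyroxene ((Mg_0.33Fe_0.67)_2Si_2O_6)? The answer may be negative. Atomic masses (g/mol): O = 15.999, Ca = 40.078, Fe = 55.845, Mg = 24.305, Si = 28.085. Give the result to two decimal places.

1.07 percentage points

First mineral: 28.085 g Si in 116.160 g formula = 24.18 wt% Si.
Second mineral: 56.170 g Si in 243.038 g formula = 23.11 wt% Si.
24.18% − 23.11% gives a difference of 1.07 percentage points.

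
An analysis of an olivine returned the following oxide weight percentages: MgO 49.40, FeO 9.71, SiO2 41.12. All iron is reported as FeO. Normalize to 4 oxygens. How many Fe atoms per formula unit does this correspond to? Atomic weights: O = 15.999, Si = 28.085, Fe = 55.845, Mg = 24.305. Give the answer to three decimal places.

0.198 Fe apfu

MgO: 49.40/40.304 = 1.22568 mol → 1.22568 mol Mg, 1.22568 mol O.
FeO: 9.71/71.844 = 0.13515 mol → 0.13515 mol Fe, 0.13515 mol O.
SiO2: 41.12/60.083 = 0.68439 mol → 0.68439 mol Si, 1.36878 mol O.
Total oxygen = 2.72961 mol. Normalization factor = 4/2.72961 = 1.46541.
Fe per 4 O = 0.13515 × 1.46541 = 0.198.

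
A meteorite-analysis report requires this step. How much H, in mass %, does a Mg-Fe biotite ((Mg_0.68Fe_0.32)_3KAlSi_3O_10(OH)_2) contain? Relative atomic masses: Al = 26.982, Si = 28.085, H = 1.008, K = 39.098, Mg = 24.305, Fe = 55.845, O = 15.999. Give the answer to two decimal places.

0.45 mass %

Molar mass of (Mg_0.68Fe_0.32)_3KAlSi_3O_10(OH)_2: 2.04·24.305 + 0.96·55.845 + 1·39.098 + 1·26.982 + 3·28.085 + 12·15.999 + 2·1.008 = 447.532 g/mol.
Mass of H per formula unit: 2 × 1.008 = 2.016 g.
Weight fraction H = 2.016 / 447.532 = 0.0045.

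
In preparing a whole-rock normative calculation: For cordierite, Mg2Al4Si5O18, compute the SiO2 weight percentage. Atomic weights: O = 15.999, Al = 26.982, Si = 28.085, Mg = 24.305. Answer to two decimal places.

51.36 wt%

Formula mass = 584.945 g/mol.
5 Si → 5.0000 mol SiO2 per formula unit; M(SiO2) = 60.083, so SiO2 mass = 300.415 g.
300.415/584.945 × 100 = 51.36 wt%.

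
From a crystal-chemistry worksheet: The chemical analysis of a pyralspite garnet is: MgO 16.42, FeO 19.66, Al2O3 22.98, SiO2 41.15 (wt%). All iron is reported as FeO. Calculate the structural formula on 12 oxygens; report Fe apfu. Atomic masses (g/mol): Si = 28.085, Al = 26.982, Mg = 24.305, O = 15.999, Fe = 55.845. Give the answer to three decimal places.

1.204 Fe apfu

16.42 wt% MgO ÷ 40.304 g/mol = 0.40740 mol, giving 0.40740 Mg and 0.40740 O.
19.66 wt% FeO ÷ 71.844 g/mol = 0.27365 mol, giving 0.27365 Fe and 0.27365 O.
22.98 wt% Al2O3 ÷ 101.961 g/mol = 0.22538 mol, giving 0.45076 Al and 0.67614 O.
41.15 wt% SiO2 ÷ 60.083 g/mol = 0.68489 mol, giving 0.68489 Si and 1.36978 O.
Oxygen sums to 2.72697; scaling by 12/2.72697 = 4.40049 puts the formula on 12 O.
Fe: 0.27365 × 4.40049 = 1.204 atoms per formula unit.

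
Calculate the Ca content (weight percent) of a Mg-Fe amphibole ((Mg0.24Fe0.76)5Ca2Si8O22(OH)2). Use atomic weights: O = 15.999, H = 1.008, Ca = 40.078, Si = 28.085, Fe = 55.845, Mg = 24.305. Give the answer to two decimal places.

8.60 weight percent

M((Mg0.24Fe0.76)5Ca2Si8O22(OH)2) = 932.205 g/mol.
Ca contributes 2 × 40.078 = 80.156 g per mole.
80.156/932.205 = 0.0860 → 8.60%.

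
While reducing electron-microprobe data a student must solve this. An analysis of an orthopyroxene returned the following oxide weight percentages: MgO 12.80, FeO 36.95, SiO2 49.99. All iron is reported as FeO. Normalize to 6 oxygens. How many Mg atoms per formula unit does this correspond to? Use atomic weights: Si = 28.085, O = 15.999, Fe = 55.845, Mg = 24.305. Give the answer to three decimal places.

0.763 Mg apfu

12.80 wt% MgO ÷ 40.304 g/mol = 0.31759 mol, giving 0.31759 Mg and 0.31759 O.
36.95 wt% FeO ÷ 71.844 g/mol = 0.51431 mol, giving 0.51431 Fe and 0.51431 O.
49.99 wt% SiO2 ÷ 60.083 g/mol = 0.83202 mol, giving 0.83202 Si and 1.66404 O.
Oxygen sums to 2.49594; scaling by 6/2.49594 = 2.40390 puts the formula on 6 O.
Mg: 0.31759 × 2.40390 = 0.763 atoms per formula unit.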